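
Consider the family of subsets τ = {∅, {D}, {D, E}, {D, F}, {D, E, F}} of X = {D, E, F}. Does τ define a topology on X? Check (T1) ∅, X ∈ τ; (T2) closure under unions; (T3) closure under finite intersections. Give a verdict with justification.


τ IS a topology on X.

Axiom (T1): ∅ ∈ τ? Yes; X ∈ τ? Yes.
Axiom (T2/T3): check pairwise unions and intersections of members of τ.
All pairwise intersections and unions checked — each lies in τ. Therefore τ satisfies (T1), (T2), (T3): it IS a topology on X.


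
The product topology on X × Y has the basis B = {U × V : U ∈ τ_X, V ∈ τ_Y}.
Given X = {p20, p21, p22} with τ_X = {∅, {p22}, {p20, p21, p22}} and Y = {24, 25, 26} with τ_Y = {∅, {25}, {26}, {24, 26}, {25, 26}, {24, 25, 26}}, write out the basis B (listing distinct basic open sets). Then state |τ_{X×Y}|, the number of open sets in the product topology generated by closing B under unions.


Basis B = {∅ × ∅, {p22} × {25}, {p22} × {26}, {p22} × {24, 26}, {p22} × {25, 26}, {p20, p21, p22} × {25}, {p20, p21, p22} × {26}, {p22} × {24, 25, 26}, {p20, p21, p22} × {24, 26}, {p20, p21, p22} × {25, 26}, {p20, p21, p22} × {24, 25, 26}}; |τ_{X×Y}| = 18.

Enumerate products U × V with U ∈ τ_X, V ∈ τ_Y (deduplicated):
  ∅ × ∅ = {} (∅)
  {p22} × {25} = {(p22,25)}
  {p22} × {26} = {(p22,26)}
  {p22} × {24, 26} = {(p22,24), (p22,26)}
  {p22} × {25, 26} = {(p22,25), (p22,26)}
  {p20, p21, p22} × {25} = {(p20,25), (p21,25), (p22,25)}
  {p20, p21, p22} × {26} = {(p20,26), (p21,26), (p22,26)}
  {p22} × {24, 25, 26} = {(p22,24), (p22,25), (p22,26)}
  {p20, p21, p22} × {24, 26} = {(p20,24), (p20,26), (p21,24), (p21,26), (p22,24), (p22,26)}
  {p20, p21, p22} × {25, 26} = {(p20,25), (p20,26), (p21,25), (p21,26), (p22,25), (p22,26)}
  {p20, p21, p22} × {24, 25, 26} = {(p20,24), (p20,25), (p20,26), (p21,24), (p21,25), (p21,26), (p22,24), (p22,25), (p22,26)}
These 11 distinct sets form the basis B.
Close under arbitrary unions to get τ_{X×Y}; counting gives |τ_{X×Y}| = 18.


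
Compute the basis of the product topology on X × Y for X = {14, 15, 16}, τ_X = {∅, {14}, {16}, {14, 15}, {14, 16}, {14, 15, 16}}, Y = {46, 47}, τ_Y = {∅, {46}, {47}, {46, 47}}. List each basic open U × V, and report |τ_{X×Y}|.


Basis B = {∅ × ∅, {14} × {46}, {14} × {47}, {16} × {46}, {16} × {47}, {14} × {46, 47}, {14, 15} × {46}, {14, 16} × {46}, {14, 15} × {47}, {14, 16} × {47}, {16} × {46, 47}, {14, 15, 16} × {46}, {14, 15, 16} × {47}, {14, 15} × {46, 47}, {14, 16} × {46, 47}, {14, 15, 16} × {46, 47}}; |τ_{X×Y}| = 36.

Enumerate products U × V with U ∈ τ_X, V ∈ τ_Y (deduplicated):
  ∅ × ∅ = {} (∅)
  {14} × {46} = {(14,46)}
  {14} × {47} = {(14,47)}
  {16} × {46} = {(16,46)}
  {16} × {47} = {(16,47)}
  {14} × {46, 47} = {(14,46), (14,47)}
  {14, 15} × {46} = {(14,46), (15,46)}
  {14, 16} × {46} = {(14,46), (16,46)}
  {14, 15} × {47} = {(14,47), (15,47)}
  {14, 16} × {47} = {(14,47), (16,47)}
  {16} × {46, 47} = {(16,46), (16,47)}
  {14, 15, 16} × {46} = {(14,46), (15,46), (16,46)}
  {14, 15, 16} × {47} = {(14,47), (15,47), (16,47)}
  {14, 15} × {46, 47} = {(14,46), (14,47), (15,46), (15,47)}
  {14, 16} × {46, 47} = {(14,46), (14,47), (16,46), (16,47)}
  {14, 15, 16} × {46, 47} = {(14,46), (14,47), (15,46), (15,47), (16,46), (16,47)}
These 16 distinct sets form the basis B.
Close under arbitrary unions to get τ_{X×Y}; counting gives |τ_{X×Y}| = 36.


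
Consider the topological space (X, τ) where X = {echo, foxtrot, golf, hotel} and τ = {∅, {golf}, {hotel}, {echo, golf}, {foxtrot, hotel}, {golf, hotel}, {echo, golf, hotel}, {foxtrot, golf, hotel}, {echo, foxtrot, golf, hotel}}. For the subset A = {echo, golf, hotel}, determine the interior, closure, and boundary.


int(A) = {echo, golf, hotel}, cl(A) = {echo, foxtrot, golf, hotel}, ∂A = {foxtrot}.

Closed sets in (X, τ) are complements of opens:
  closed(X, τ) = {∅, {echo}, {foxtrot}, {echo, foxtrot}, {echo, golf}, {foxtrot, hotel}, {echo, foxtrot, golf}, {echo, foxtrot, hotel}, {echo, foxtrot, golf, hotel}}.
int(A) = ⋃ {U ∈ τ : U ⊆ A}. Opens contained in A: ∅, {golf}, {hotel}, {echo, golf}, {golf, hotel}, {echo, golf, hotel}.
Taking the union of these: int(A) = {echo, golf, hotel}.
cl(A) = ⋂ {C closed : A ⊆ C}. Closed sets containing A: {echo, foxtrot, golf, hotel}.
Intersecting these: cl(A) = {echo, foxtrot, golf, hotel}.
∂A = cl(A) ∖ int(A) = {echo, foxtrot, golf, hotel} ∖ {echo, golf, hotel} = {foxtrot}.


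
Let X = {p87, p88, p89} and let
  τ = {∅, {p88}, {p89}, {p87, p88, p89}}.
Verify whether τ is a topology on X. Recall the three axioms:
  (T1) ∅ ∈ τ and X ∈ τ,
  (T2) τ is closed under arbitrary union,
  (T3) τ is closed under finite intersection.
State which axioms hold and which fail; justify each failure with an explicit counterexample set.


τ is NOT a topology on X.

Axiom (T1): ∅ ∈ τ? Yes; X ∈ τ? Yes.
Axiom (T2/T3): check pairwise unions and intersections of members of τ.
Counterexample for (T2): {p88} ∪ {p89} = {p88, p89} ∉ τ. Therefore τ is NOT a topology.


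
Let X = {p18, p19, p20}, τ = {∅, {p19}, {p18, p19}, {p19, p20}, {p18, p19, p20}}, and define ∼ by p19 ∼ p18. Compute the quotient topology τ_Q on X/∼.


X/∼ = {[p18=p19], [p20]}; |τ_Q| = 3.

Equivalence classes: [p18=p19], [p20].
Quotient map π: X → X/∼ sends p18 ↦ [p18=p19], p19 ↦ [p18=p19], p20 ↦ [p20].
For each subset V ⊆ X/∼, compute π^{-1}(V) ⊆ X and check whether π^{-1}(V) ∈ τ. V is open in τ_Q iff π^{-1}(V) ∈ τ.
  V = {}: π^{-1}(V) = ∅ ∈ τ ✓.
  V = {[p18=p19]}: π^{-1}(V) = {p18, p19} ∈ τ ✓.
  V = {[p20]}: π^{-1}(V) = {p20} ∉ τ ✗.
  V = {[p18=p19], [p20]}: π^{-1}(V) = {p18, p19, p20} ∈ τ ✓.
Open sets in the quotient: τ_Q = {{}, {[p18=p19]}, {[p18=p19], [p20]}} (3 elements).


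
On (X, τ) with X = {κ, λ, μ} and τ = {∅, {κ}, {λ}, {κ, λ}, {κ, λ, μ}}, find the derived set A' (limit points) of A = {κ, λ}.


A' = {μ}

For each x ∈ X, list the open sets U ∈ τ with x ∈ U, then check whether U ∩ (A ∖ {x}) ≠ ∅ for every such U.
  x = κ: open {κ} ∋ x has {κ} ∩ (A ∖ {κ}) = ∅, so x is NOT a limit point.
  x = λ: open {λ} ∋ x has {λ} ∩ (A ∖ {λ}) = ∅, so x is NOT a limit point.
  x = μ: opens ∋ x are {κ, λ, μ}; each meets A ∖ {μ}, so x IS a limit point.
Collecting: A' = {μ}.


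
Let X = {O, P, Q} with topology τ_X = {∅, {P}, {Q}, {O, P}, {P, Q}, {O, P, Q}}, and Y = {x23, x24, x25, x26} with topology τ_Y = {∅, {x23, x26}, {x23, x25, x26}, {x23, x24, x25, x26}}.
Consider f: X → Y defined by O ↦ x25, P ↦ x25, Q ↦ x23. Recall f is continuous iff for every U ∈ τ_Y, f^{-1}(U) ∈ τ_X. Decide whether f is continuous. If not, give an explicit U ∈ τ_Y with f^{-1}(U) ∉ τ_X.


f IS continuous.

Compute f^{-1}(U) for each U ∈ τ_Y:
  U = ∅: f^{-1}(U) = ∅ ∈ τ_X ✓.
  U = {x23, x26}: f^{-1}(U) = {Q} ∈ τ_X ✓.
  U = {x23, x25, x26}: f^{-1}(U) = {O, P, Q} ∈ τ_X ✓.
  U = {x23, x24, x25, x26}: f^{-1}(U) = {O, P, Q} ∈ τ_X ✓.
Every preimage lies in τ_X, so f IS continuous.


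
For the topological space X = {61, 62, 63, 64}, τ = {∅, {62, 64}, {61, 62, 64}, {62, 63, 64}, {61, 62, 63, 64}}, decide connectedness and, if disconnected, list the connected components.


(X, τ) is connected.

Find clopen sets (U ∈ τ with X ∖ U ∈ τ):
  U = ∅, X ∖ U = {61, 62, 63, 64} — both open, so U is clopen.
  U = {61, 62, 63, 64}, X ∖ U = ∅ — both open, so U is clopen.
Only trivial clopens (∅ and X) exist, so (X, τ) is connected.
Compute connected components by grouping points that agree on all clopens:
  component: {61, 62, 63, 64}


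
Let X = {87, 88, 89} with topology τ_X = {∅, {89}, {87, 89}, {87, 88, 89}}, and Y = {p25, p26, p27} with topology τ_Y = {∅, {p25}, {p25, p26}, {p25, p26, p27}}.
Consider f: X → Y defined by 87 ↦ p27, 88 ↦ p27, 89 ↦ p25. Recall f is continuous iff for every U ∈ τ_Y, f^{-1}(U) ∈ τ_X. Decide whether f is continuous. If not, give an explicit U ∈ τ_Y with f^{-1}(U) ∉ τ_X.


f IS continuous.

Compute f^{-1}(U) for each U ∈ τ_Y:
  U = ∅: f^{-1}(U) = ∅ ∈ τ_X ✓.
  U = {p25}: f^{-1}(U) = {89} ∈ τ_X ✓.
  U = {p25, p26}: f^{-1}(U) = {89} ∈ τ_X ✓.
  U = {p25, p26, p27}: f^{-1}(U) = {87, 88, 89} ∈ τ_X ✓.
Every preimage lies in τ_X, so f IS continuous.


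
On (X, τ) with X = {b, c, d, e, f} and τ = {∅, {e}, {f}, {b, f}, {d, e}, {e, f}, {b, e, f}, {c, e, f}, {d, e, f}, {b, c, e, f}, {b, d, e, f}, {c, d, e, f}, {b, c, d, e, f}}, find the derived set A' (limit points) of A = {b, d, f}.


A' = {b, c}

For each x ∈ X, list the open sets U ∈ τ with x ∈ U, then check whether U ∩ (A ∖ {x}) ≠ ∅ for every such U.
  x = b: opens ∋ x are {b, f}, {b, e, f}, {b, c, e, f}, {b, d, e, f}, {b, c, d, e, f}; each meets A ∖ {b}, so x IS a limit point.
  x = c: opens ∋ x are {c, e, f}, {b, c, e, f}, {c, d, e, f}, {b, c, d, e, f}; each meets A ∖ {c}, so x IS a limit point.
  x = d: open {d, e} ∋ x has {d, e} ∩ (A ∖ {d}) = ∅, so x is NOT a limit point.
  x = e: open {e} ∋ x has {e} ∩ (A ∖ {e}) = ∅, so x is NOT a limit point.
  x = f: open {f} ∋ x has {f} ∩ (A ∖ {f}) = ∅, so x is NOT a limit point.
Collecting: A' = {b, c}.


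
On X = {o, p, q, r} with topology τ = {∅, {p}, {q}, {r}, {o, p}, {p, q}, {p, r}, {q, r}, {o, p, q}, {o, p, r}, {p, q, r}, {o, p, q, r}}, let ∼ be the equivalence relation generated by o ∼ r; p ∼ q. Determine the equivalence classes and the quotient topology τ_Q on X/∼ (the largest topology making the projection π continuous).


X/∼ = {[o=r], [p=q]}; |τ_Q| = 3.

Equivalence classes: [o=r], [p=q].
Quotient map π: X → X/∼ sends o ↦ [o=r], p ↦ [p=q], q ↦ [p=q], r ↦ [o=r].
For each subset V ⊆ X/∼, compute π^{-1}(V) ⊆ X and check whether π^{-1}(V) ∈ τ. V is open in τ_Q iff π^{-1}(V) ∈ τ.
  V = {}: π^{-1}(V) = ∅ ∈ τ ✓.
  V = {[o=r]}: π^{-1}(V) = {o, r} ∉ τ ✗.
  V = {[p=q]}: π^{-1}(V) = {p, q} ∈ τ ✓.
  V = {[o=r], [p=q]}: π^{-1}(V) = {o, p, q, r} ∈ τ ✓.
Open sets in the quotient: τ_Q = {{}, {[p=q]}, {[o=r], [p=q]}} (3 elements).


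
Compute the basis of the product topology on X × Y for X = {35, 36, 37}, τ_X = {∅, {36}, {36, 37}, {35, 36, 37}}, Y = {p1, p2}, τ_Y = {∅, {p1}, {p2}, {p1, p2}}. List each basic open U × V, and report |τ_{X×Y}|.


Basis B = {∅ × ∅, {36} × {p1}, {36} × {p2}, {36} × {p1, p2}, {36, 37} × {p1}, {36, 37} × {p2}, {35, 36, 37} × {p1}, {35, 36, 37} × {p2}, {36, 37} × {p1, p2}, {35, 36, 37} × {p1, p2}}; |τ_{X×Y}| = 16.

Enumerate products U × V with U ∈ τ_X, V ∈ τ_Y (deduplicated):
  ∅ × ∅ = {} (∅)
  {36} × {p1} = {(36,p1)}
  {36} × {p2} = {(36,p2)}
  {36} × {p1, p2} = {(36,p1), (36,p2)}
  {36, 37} × {p1} = {(36,p1), (37,p1)}
  {36, 37} × {p2} = {(36,p2), (37,p2)}
  {35, 36, 37} × {p1} = {(35,p1), (36,p1), (37,p1)}
  {35, 36, 37} × {p2} = {(35,p2), (36,p2), (37,p2)}
  {36, 37} × {p1, p2} = {(36,p1), (36,p2), (37,p1), (37,p2)}
  {35, 36, 37} × {p1, p2} = {(35,p1), (35,p2), (36,p1), (36,p2), (37,p1), (37,p2)}
These 10 distinct sets form the basis B.
Close under arbitrary unions to get τ_{X×Y}; counting gives |τ_{X×Y}| = 16.


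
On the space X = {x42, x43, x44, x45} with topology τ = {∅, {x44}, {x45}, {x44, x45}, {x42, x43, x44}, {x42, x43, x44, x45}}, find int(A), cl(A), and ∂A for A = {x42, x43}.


int(A) = ∅, cl(A) = {x42, x43}, ∂A = {x42, x43}.

Closed sets in (X, τ) are complements of opens:
  closed(X, τ) = {∅, {x45}, {x42, x43}, {x42, x43, x44}, {x42, x43, x45}, {x42, x43, x44, x45}}.
int(A) = ⋃ {U ∈ τ : U ⊆ A}. Opens contained in A: ∅.
Taking the union of these: int(A) = ∅.
cl(A) = ⋂ {C closed : A ⊆ C}. Closed sets containing A: {x42, x43}, {x42, x43, x44}, {x42, x43, x45}, {x42, x43, x44, x45}.
Intersecting these: cl(A) = {x42, x43}.
∂A = cl(A) ∖ int(A) = {x42, x43} ∖ ∅ = {x42, x43}.


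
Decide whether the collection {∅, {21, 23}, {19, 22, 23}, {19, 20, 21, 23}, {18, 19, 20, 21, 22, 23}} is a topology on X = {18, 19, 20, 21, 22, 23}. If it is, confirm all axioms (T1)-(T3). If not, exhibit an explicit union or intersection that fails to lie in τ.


τ is NOT a topology on X.

Axiom (T1): ∅ ∈ τ? Yes; X ∈ τ? Yes.
Axiom (T2/T3): check pairwise unions and intersections of members of τ.
Counterexample for (T3): {21, 23} ∩ {19, 22, 23} = {23} ∉ τ. Therefore τ is NOT a topology.


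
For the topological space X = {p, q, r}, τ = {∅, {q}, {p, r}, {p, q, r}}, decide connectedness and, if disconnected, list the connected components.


(X, τ) is disconnected; components = [{q}, {p, r}].

Find clopen sets (U ∈ τ with X ∖ U ∈ τ):
  U = ∅, X ∖ U = {p, q, r} — both open, so U is clopen.
  U = {q}, X ∖ U = {p, r} — both open, so U is clopen.
  U = {p, r}, X ∖ U = {q} — both open, so U is clopen.
  U = {p, q, r}, X ∖ U = ∅ — both open, so U is clopen.
Nontrivial clopen(s) exist: e.g. {q}. So (X, τ) is disconnected.
Compute connected components by grouping points that agree on all clopens:
  component: {q}
  component: {p, r}


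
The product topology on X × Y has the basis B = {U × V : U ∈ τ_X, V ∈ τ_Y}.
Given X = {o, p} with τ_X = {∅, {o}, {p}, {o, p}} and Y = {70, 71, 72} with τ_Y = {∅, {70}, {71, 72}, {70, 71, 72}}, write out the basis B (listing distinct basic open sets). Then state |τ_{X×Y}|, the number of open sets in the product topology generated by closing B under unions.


Basis B = {∅ × ∅, {o} × {70}, {p} × {70}, {o, p} × {70}, {o} × {71, 72}, {p} × {71, 72}, {o} × {70, 71, 72}, {p} × {70, 71, 72}, {o, p} × {71, 72}, {o, p} × {70, 71, 72}}; |τ_{X×Y}| = 16.

Enumerate products U × V with U ∈ τ_X, V ∈ τ_Y (deduplicated):
  ∅ × ∅ = {} (∅)
  {o} × {70} = {(o,70)}
  {p} × {70} = {(p,70)}
  {o, p} × {70} = {(o,70), (p,70)}
  {o} × {71, 72} = {(o,71), (o,72)}
  {p} × {71, 72} = {(p,71), (p,72)}
  {o} × {70, 71, 72} = {(o,70), (o,71), (o,72)}
  {p} × {70, 71, 72} = {(p,70), (p,71), (p,72)}
  {o, p} × {71, 72} = {(o,71), (o,72), (p,71), (p,72)}
  {o, p} × {70, 71, 72} = {(o,70), (o,71), (o,72), (p,70), (p,71), (p,72)}
These 10 distinct sets form the basis B.
Close under arbitrary unions to get τ_{X×Y}; counting gives |τ_{X×Y}| = 16.


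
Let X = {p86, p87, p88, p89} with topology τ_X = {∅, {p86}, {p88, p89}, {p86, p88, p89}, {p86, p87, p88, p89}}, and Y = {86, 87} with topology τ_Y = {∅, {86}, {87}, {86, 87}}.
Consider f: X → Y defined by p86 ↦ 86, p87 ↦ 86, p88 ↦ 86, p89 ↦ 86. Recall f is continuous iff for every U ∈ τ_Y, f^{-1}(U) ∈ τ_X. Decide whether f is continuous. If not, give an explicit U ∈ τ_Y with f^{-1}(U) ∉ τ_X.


f IS continuous.

Compute f^{-1}(U) for each U ∈ τ_Y:
  U = ∅: f^{-1}(U) = ∅ ∈ τ_X ✓.
  U = {86}: f^{-1}(U) = {p86, p87, p88, p89} ∈ τ_X ✓.
  U = {87}: f^{-1}(U) = ∅ ∈ τ_X ✓.
  U = {86, 87}: f^{-1}(U) = {p86, p87, p88, p89} ∈ τ_X ✓.
Every preimage lies in τ_X, so f IS continuous.


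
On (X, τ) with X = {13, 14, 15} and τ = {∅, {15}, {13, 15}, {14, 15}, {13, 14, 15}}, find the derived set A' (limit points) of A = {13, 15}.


A' = {13, 14}

For each x ∈ X, list the open sets U ∈ τ with x ∈ U, then check whether U ∩ (A ∖ {x}) ≠ ∅ for every such U.
  x = 13: opens ∋ x are {13, 15}, {13, 14, 15}; each meets A ∖ {13}, so x IS a limit point.
  x = 14: opens ∋ x are {14, 15}, {13, 14, 15}; each meets A ∖ {14}, so x IS a limit point.
  x = 15: open {15} ∋ x has {15} ∩ (A ∖ {15}) = ∅, so x is NOT a limit point.
Collecting: A' = {13, 14}.


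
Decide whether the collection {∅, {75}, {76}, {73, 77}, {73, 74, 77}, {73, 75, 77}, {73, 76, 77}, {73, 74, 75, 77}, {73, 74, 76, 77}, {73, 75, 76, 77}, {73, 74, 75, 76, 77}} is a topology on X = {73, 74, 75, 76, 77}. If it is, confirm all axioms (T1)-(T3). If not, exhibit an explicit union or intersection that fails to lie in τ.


τ is NOT a topology on X.

Axiom (T1): ∅ ∈ τ? Yes; X ∈ τ? Yes.
Axiom (T2/T3): check pairwise unions and intersections of members of τ.
Counterexample for (T2): {75} ∪ {76} = {75, 76} ∉ τ. Therefore τ is NOT a topology.


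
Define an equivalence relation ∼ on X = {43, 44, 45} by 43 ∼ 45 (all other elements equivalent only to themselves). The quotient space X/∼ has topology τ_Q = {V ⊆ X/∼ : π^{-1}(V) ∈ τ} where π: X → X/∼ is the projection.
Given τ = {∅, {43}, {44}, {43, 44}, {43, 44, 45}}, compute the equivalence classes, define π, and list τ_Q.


X/∼ = {[43=45], [44]}; |τ_Q| = 3.

Equivalence classes: [43=45], [44].
Quotient map π: X → X/∼ sends 43 ↦ [43=45], 44 ↦ [44], 45 ↦ [43=45].
For each subset V ⊆ X/∼, compute π^{-1}(V) ⊆ X and check whether π^{-1}(V) ∈ τ. V is open in τ_Q iff π^{-1}(V) ∈ τ.
  V = {}: π^{-1}(V) = ∅ ∈ τ ✓.
  V = {[43=45]}: π^{-1}(V) = {43, 45} ∉ τ ✗.
  V = {[44]}: π^{-1}(V) = {44} ∈ τ ✓.
  V = {[43=45], [44]}: π^{-1}(V) = {43, 44, 45} ∈ τ ✓.
Open sets in the quotient: τ_Q = {{}, {[44]}, {[43=45], [44]}} (3 elements).


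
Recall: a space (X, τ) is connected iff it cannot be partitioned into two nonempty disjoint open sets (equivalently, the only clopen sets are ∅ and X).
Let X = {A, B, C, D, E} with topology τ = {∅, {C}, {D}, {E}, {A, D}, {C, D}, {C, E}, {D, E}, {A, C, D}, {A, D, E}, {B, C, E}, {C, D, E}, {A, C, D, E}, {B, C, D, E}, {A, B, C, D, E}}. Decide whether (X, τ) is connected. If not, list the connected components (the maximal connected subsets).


(X, τ) is disconnected; components = [{A, D}, {B, C, E}].

Find clopen sets (U ∈ τ with X ∖ U ∈ τ):
  U = ∅, X ∖ U = {A, B, C, D, E} — both open, so U is clopen.
  U = {A, D}, X ∖ U = {B, C, E} — both open, so U is clopen.
  U = {B, C, E}, X ∖ U = {A, D} — both open, so U is clopen.
  U = {A, B, C, D, E}, X ∖ U = ∅ — both open, so U is clopen.
Nontrivial clopen(s) exist: e.g. {B, C, E}. So (X, τ) is disconnected.
Compute connected components by grouping points that agree on all clopens:
  component: {A, D}
  component: {B, C, E}


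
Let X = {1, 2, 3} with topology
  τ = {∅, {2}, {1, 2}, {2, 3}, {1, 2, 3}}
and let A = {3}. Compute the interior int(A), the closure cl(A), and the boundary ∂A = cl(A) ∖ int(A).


int(A) = ∅, cl(A) = {3}, ∂A = {3}.

Closed sets in (X, τ) are complements of opens:
  closed(X, τ) = {∅, {1}, {3}, {1, 3}, {1, 2, 3}}.
int(A) = ⋃ {U ∈ τ : U ⊆ A}. Opens contained in A: ∅.
Taking the union of these: int(A) = ∅.
cl(A) = ⋂ {C closed : A ⊆ C}. Closed sets containing A: {3}, {1, 3}, {1, 2, 3}.
Intersecting these: cl(A) = {3}.
∂A = cl(A) ∖ int(A) = {3} ∖ ∅ = {3}.


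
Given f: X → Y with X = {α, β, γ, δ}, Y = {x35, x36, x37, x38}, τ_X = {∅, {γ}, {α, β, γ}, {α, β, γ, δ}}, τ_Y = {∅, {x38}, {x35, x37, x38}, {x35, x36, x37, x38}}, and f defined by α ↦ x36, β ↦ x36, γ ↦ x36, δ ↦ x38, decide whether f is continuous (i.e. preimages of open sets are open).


f is NOT continuous.

Compute f^{-1}(U) for each U ∈ τ_Y:
  U = ∅: f^{-1}(U) = ∅ ∈ τ_X ✓.
  U = {x38}: f^{-1}(U) = {δ} ∉ τ_X ✗.
  U = {x35, x37, x38}: f^{-1}(U) = {δ} ∉ τ_X ✗.
  U = {x35, x36, x37, x38}: f^{-1}(U) = {α, β, γ, δ} ∈ τ_X ✓.
Found U = {x38} with f^{-1}(U) = {δ} not in τ_X. Therefore f is NOT continuous.


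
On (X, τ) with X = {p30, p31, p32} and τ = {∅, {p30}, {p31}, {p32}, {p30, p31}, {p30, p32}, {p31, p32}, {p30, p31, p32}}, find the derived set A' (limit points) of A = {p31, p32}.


A' = ∅

For each x ∈ X, list the open sets U ∈ τ with x ∈ U, then check whether U ∩ (A ∖ {x}) ≠ ∅ for every such U.
  x = p30: open {p30} ∋ x has {p30} ∩ (A ∖ {p30}) = ∅, so x is NOT a limit point.
  x = p31: open {p31} ∋ x has {p31} ∩ (A ∖ {p31}) = ∅, so x is NOT a limit point.
  x = p32: open {p32} ∋ x has {p32} ∩ (A ∖ {p32}) = ∅, so x is NOT a limit point.
Collecting: A' = ∅.


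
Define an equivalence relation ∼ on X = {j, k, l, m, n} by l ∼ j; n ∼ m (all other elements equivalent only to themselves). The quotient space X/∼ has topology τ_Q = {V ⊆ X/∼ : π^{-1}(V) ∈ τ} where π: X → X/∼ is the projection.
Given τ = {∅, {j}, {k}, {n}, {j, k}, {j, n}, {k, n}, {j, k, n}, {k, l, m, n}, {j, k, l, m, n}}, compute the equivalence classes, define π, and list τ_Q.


X/∼ = {[j=l], [k], [m=n]}; |τ_Q| = 3.

Equivalence classes: [j=l], [k], [m=n].
Quotient map π: X → X/∼ sends j ↦ [j=l], k ↦ [k], l ↦ [j=l], m ↦ [m=n], n ↦ [m=n].
For each subset V ⊆ X/∼, compute π^{-1}(V) ⊆ X and check whether π^{-1}(V) ∈ τ. V is open in τ_Q iff π^{-1}(V) ∈ τ.
  V = {}: π^{-1}(V) = ∅ ∈ τ ✓.
  V = {[j=l]}: π^{-1}(V) = {j, l} ∉ τ ✗.
  V = {[k]}: π^{-1}(V) = {k} ∈ τ ✓.
  V = {[j=l], [k]}: π^{-1}(V) = {j, k, l} ∉ τ ✗.
  V = {[m=n]}: π^{-1}(V) = {m, n} ∉ τ ✗.
  V = {[j=l], [m=n]}: π^{-1}(V) = {j, l, m, n} ∉ τ ✗.
  V = {[k], [m=n]}: π^{-1}(V) = {k, m, n} ∉ τ ✗.
  V = {[j=l], [k], [m=n]}: π^{-1}(V) = {j, k, l, m, n} ∈ τ ✓.
Open sets in the quotient: τ_Q = {{}, {[k]}, {[j=l], [k], [m=n]}} (3 elements).


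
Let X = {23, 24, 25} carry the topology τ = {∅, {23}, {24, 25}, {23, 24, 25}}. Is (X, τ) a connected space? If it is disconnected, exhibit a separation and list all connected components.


(X, τ) is disconnected; components = [{23}, {24, 25}].

Find clopen sets (U ∈ τ with X ∖ U ∈ τ):
  U = ∅, X ∖ U = {23, 24, 25} — both open, so U is clopen.
  U = {23}, X ∖ U = {24, 25} — both open, so U is clopen.
  U = {24, 25}, X ∖ U = {23} — both open, so U is clopen.
  U = {23, 24, 25}, X ∖ U = ∅ — both open, so U is clopen.
Nontrivial clopen(s) exist: e.g. {23}. So (X, τ) is disconnected.
Compute connected components by grouping points that agree on all clopens:
  component: {23}
  component: {24, 25}


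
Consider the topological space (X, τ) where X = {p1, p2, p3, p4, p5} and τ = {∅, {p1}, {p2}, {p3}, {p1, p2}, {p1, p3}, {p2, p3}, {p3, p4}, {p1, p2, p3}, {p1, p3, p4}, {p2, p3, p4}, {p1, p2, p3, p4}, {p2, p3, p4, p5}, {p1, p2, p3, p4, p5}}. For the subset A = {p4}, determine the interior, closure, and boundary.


int(A) = ∅, cl(A) = {p4, p5}, ∂A = {p4, p5}.

Closed sets in (X, τ) are complements of opens:
  closed(X, τ) = {∅, {p1}, {p5}, {p1, p5}, {p2, p5}, {p4, p5}, {p1, p2, p5}, {p1, p4, p5}, {p2, p4, p5}, {p3, p4, p5}, {p1, p2, p4, p5}, {p1, p3, p4, p5}, {p2, p3, p4, p5}, {p1, p2, p3, p4, p5}}.
int(A) = ⋃ {U ∈ τ : U ⊆ A}. Opens contained in A: ∅.
Taking the union of these: int(A) = ∅.
cl(A) = ⋂ {C closed : A ⊆ C}. Closed sets containing A: {p4, p5}, {p1, p4, p5}, {p2, p4, p5}, {p3, p4, p5}, {p1, p2, p4, p5}, {p1, p3, p4, p5}, {p2, p3, p4, p5}, {p1, p2, p3, p4, p5}.
Intersecting these: cl(A) = {p4, p5}.
∂A = cl(A) ∖ int(A) = {p4, p5} ∖ ∅ = {p4, p5}.


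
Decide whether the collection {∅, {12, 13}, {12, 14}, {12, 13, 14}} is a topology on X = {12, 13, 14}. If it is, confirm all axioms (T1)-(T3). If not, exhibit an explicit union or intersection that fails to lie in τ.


τ is NOT a topology on X.

Axiom (T1): ∅ ∈ τ? Yes; X ∈ τ? Yes.
Axiom (T2/T3): check pairwise unions and intersections of members of τ.
Counterexample for (T3): {12, 13} ∩ {12, 14} = {12} ∉ τ. Therefore τ is NOT a topology.


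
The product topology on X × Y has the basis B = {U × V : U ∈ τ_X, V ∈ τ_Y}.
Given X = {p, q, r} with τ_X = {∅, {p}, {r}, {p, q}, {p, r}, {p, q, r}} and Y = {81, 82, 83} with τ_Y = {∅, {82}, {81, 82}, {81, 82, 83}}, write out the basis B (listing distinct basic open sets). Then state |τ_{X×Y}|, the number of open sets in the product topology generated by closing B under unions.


Basis B = {∅ × ∅, {p} × {82}, {r} × {82}, {p} × {81, 82}, {p, q} × {82}, {p, r} × {82}, {r} × {81, 82}, {p} × {81, 82, 83}, {p, q, r} × {82}, {r} × {81, 82, 83}, {p, q} × {81, 82}, {p, r} × {81, 82}, {p, q} × {81, 82, 83}, {p, r} × {81, 82, 83}, {p, q, r} × {81, 82}, {p, q, r} × {81, 82, 83}}; |τ_{X×Y}| = 40.

Enumerate products U × V with U ∈ τ_X, V ∈ τ_Y (deduplicated):
  ∅ × ∅ = {} (∅)
  {p} × {82} = {(p,82)}
  {r} × {82} = {(r,82)}
  {p} × {81, 82} = {(p,81), (p,82)}
  {p, q} × {82} = {(p,82), (q,82)}
  {p, r} × {82} = {(p,82), (r,82)}
  {r} × {81, 82} = {(r,81), (r,82)}
  {p} × {81, 82, 83} = {(p,81), (p,82), (p,83)}
  {p, q, r} × {82} = {(p,82), (q,82), (r,82)}
  {r} × {81, 82, 83} = {(r,81), (r,82), (r,83)}
  {p, q} × {81, 82} = {(p,81), (p,82), (q,81), (q,82)}
  {p, r} × {81, 82} = {(p,81), (p,82), (r,81), (r,82)}
  {p, q} × {81, 82, 83} = {(p,81), (p,82), (p,83), (q,81), (q,82), (q,83)}
  {p, r} × {81, 82, 83} = {(p,81), (p,82), (p,83), (r,81), (r,82), (r,83)}
  {p, q, r} × {81, 82} = {(p,81), (p,82), (q,81), (q,82), (r,81), (r,82)}
  {p, q, r} × {81, 82, 83} = {(p,81), (p,82), (p,83), (q,81), (q,82), (q,83), (r,81), (r,82), (r,83)}
These 16 distinct sets form the basis B.
Close under arbitrary unions to get τ_{X×Y}; counting gives |τ_{X×Y}| = 40.


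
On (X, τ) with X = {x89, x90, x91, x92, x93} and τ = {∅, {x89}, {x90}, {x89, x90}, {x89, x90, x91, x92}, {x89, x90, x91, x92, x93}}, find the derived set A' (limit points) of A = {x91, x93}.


A' = {x92, x93}

For each x ∈ X, list the open sets U ∈ τ with x ∈ U, then check whether U ∩ (A ∖ {x}) ≠ ∅ for every such U.
  x = x89: open {x89} ∋ x has {x89} ∩ (A ∖ {x89}) = ∅, so x is NOT a limit point.
  x = x90: open {x90} ∋ x has {x90} ∩ (A ∖ {x90}) = ∅, so x is NOT a limit point.
  x = x91: open {x89, x90, x91, x92} ∋ x has {x89, x90, x91, x92} ∩ (A ∖ {x91}) = ∅, so x is NOT a limit point.
  x = x92: opens ∋ x are {x89, x90, x91, x92}, {x89, x90, x91, x92, x93}; each meets A ∖ {x92}, so x IS a limit point.
  x = x93: opens ∋ x are {x89, x90, x91, x92, x93}; each meets A ∖ {x93}, so x IS a limit point.
Collecting: A' = {x92, x93}.


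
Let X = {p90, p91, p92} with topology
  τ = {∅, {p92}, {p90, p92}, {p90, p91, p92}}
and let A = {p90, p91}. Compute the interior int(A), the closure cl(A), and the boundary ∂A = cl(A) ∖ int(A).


int(A) = ∅, cl(A) = {p90, p91}, ∂A = {p90, p91}.

Closed sets in (X, τ) are complements of opens:
  closed(X, τ) = {∅, {p91}, {p90, p91}, {p90, p91, p92}}.
int(A) = ⋃ {U ∈ τ : U ⊆ A}. Opens contained in A: ∅.
Taking the union of these: int(A) = ∅.
cl(A) = ⋂ {C closed : A ⊆ C}. Closed sets containing A: {p90, p91}, {p90, p91, p92}.
Intersecting these: cl(A) = {p90, p91}.
∂A = cl(A) ∖ int(A) = {p90, p91} ∖ ∅ = {p90, p91}.


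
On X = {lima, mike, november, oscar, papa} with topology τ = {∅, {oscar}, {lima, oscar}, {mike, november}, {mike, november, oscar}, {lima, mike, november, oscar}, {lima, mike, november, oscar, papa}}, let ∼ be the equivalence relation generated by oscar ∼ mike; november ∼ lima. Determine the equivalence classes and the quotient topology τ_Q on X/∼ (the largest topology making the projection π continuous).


X/∼ = {[lima=november], [mike=oscar], [papa]}; |τ_Q| = 3.

Equivalence classes: [lima=november], [mike=oscar], [papa].
Quotient map π: X → X/∼ sends lima ↦ [lima=november], mike ↦ [mike=oscar], november ↦ [lima=november], oscar ↦ [mike=oscar], papa ↦ [papa].
For each subset V ⊆ X/∼, compute π^{-1}(V) ⊆ X and check whether π^{-1}(V) ∈ τ. V is open in τ_Q iff π^{-1}(V) ∈ τ.
  V = {}: π^{-1}(V) = ∅ ∈ τ ✓.
  V = {[lima=november]}: π^{-1}(V) = {lima, november} ∉ τ ✗.
  V = {[mike=oscar]}: π^{-1}(V) = {mike, oscar} ∉ τ ✗.
  V = {[lima=november], [mike=oscar]}: π^{-1}(V) = {lima, mike, november, oscar} ∈ τ ✓.
  V = {[papa]}: π^{-1}(V) = {papa} ∉ τ ✗.
  V = {[lima=november], [papa]}: π^{-1}(V) = {lima, november, papa} ∉ τ ✗.
  V = {[mike=oscar], [papa]}: π^{-1}(V) = {mike, oscar, papa} ∉ τ ✗.
  V = {[lima=november], [mike=oscar], [papa]}: π^{-1}(V) = {lima, mike, november, oscar, papa} ∈ τ ✓.
Open sets in the quotient: τ_Q = {{}, {[lima=november], [mike=oscar]}, {[lima=november], [mike=oscar], [papa]}} (3 elements).


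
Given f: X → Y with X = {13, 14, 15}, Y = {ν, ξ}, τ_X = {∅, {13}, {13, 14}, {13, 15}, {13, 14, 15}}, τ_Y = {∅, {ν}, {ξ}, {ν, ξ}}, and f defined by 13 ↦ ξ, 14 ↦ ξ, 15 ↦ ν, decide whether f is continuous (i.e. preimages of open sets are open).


f is NOT continuous.

Compute f^{-1}(U) for each U ∈ τ_Y:
  U = ∅: f^{-1}(U) = ∅ ∈ τ_X ✓.
  U = {ν}: f^{-1}(U) = {15} ∉ τ_X ✗.
  U = {ξ}: f^{-1}(U) = {13, 14} ∈ τ_X ✓.
  U = {ν, ξ}: f^{-1}(U) = {13, 14, 15} ∈ τ_X ✓.
Found U = {ν} with f^{-1}(U) = {15} not in τ_X. Therefore f is NOT continuous.


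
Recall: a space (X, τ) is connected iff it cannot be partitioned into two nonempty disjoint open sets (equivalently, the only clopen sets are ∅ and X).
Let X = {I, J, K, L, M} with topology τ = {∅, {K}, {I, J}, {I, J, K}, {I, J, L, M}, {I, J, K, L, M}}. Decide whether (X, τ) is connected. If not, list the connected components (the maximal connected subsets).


(X, τ) is disconnected; components = [{K}, {I, J, L, M}].

Find clopen sets (U ∈ τ with X ∖ U ∈ τ):
  U = ∅, X ∖ U = {I, J, K, L, M} — both open, so U is clopen.
  U = {K}, X ∖ U = {I, J, L, M} — both open, so U is clopen.
  U = {I, J, L, M}, X ∖ U = {K} — both open, so U is clopen.
  U = {I, J, K, L, M}, X ∖ U = ∅ — both open, so U is clopen.
Nontrivial clopen(s) exist: e.g. {K}. So (X, τ) is disconnected.
Compute connected components by grouping points that agree on all clopens:
  component: {K}
  component: {I, J, L, M}


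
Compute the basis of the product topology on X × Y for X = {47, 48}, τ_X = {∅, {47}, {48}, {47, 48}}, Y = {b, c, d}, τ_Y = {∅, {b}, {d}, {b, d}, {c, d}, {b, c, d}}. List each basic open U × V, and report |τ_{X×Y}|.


Basis B = {∅ × ∅, {47} × {b}, {47} × {d}, {48} × {b}, {48} × {d}, {47} × {b, d}, {47, 48} × {b}, {47} × {c, d}, {47, 48} × {d}, {48} × {b, d}, {48} × {c, d}, {47} × {b, c, d}, {48} × {b, c, d}, {47, 48} × {b, d}, {47, 48} × {c, d}, {47, 48} × {b, c, d}}; |τ_{X×Y}| = 36.

Enumerate products U × V with U ∈ τ_X, V ∈ τ_Y (deduplicated):
  ∅ × ∅ = {} (∅)
  {47} × {b} = {(47,b)}
  {47} × {d} = {(47,d)}
  {48} × {b} = {(48,b)}
  {48} × {d} = {(48,d)}
  {47} × {b, d} = {(47,b), (47,d)}
  {47, 48} × {b} = {(47,b), (48,b)}
  {47} × {c, d} = {(47,c), (47,d)}
  {47, 48} × {d} = {(47,d), (48,d)}
  {48} × {b, d} = {(48,b), (48,d)}
  {48} × {c, d} = {(48,c), (48,d)}
  {47} × {b, c, d} = {(47,b), (47,c), (47,d)}
  {48} × {b, c, d} = {(48,b), (48,c), (48,d)}
  {47, 48} × {b, d} = {(47,b), (47,d), (48,b), (48,d)}
  {47, 48} × {c, d} = {(47,c), (47,d), (48,c), (48,d)}
  {47, 48} × {b, c, d} = {(47,b), (47,c), (47,d), (48,b), (48,c), (48,d)}
These 16 distinct sets form the basis B.
Close under arbitrary unions to get τ_{X×Y}; counting gives |τ_{X×Y}| = 36.


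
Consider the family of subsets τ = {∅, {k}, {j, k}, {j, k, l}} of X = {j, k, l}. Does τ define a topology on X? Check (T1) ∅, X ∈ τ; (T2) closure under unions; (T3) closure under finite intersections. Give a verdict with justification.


τ IS a topology on X.

Axiom (T1): ∅ ∈ τ? Yes; X ∈ τ? Yes.
Axiom (T2/T3): check pairwise unions and intersections of members of τ.
All pairwise intersections and unions checked — each lies in τ. Therefore τ satisfies (T1), (T2), (T3): it IS a topology on X.


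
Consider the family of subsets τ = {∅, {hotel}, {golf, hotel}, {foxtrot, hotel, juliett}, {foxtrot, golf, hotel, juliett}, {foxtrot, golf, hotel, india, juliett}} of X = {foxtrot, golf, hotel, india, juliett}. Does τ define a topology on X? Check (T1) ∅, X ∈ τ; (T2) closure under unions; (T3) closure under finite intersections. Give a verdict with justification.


τ IS a topology on X.

Axiom (T1): ∅ ∈ τ? Yes; X ∈ τ? Yes.
Axiom (T2/T3): check pairwise unions and intersections of members of τ.
All pairwise intersections and unions checked — each lies in τ. Therefore τ satisfies (T1), (T2), (T3): it IS a topology on X.


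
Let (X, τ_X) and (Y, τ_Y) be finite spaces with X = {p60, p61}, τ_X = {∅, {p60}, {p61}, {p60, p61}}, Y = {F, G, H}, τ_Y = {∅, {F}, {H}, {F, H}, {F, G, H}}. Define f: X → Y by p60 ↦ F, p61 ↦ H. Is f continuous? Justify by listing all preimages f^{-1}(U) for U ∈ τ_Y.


f IS continuous.

Compute f^{-1}(U) for each U ∈ τ_Y:
  U = ∅: f^{-1}(U) = ∅ ∈ τ_X ✓.
  U = {F}: f^{-1}(U) = {p60} ∈ τ_X ✓.
  U = {H}: f^{-1}(U) = {p61} ∈ τ_X ✓.
  U = {F, H}: f^{-1}(U) = {p60, p61} ∈ τ_X ✓.
  U = {F, G, H}: f^{-1}(U) = {p60, p61} ∈ τ_X ✓.
Every preimage lies in τ_X, so f IS continuous.


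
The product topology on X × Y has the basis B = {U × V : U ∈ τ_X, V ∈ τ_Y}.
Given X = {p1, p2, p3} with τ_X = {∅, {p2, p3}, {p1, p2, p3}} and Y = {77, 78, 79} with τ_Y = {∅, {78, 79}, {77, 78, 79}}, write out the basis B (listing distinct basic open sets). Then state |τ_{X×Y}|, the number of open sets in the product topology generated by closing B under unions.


Basis B = {∅ × ∅, {p2, p3} × {78, 79}, {p1, p2, p3} × {78, 79}, {p2, p3} × {77, 78, 79}, {p1, p2, p3} × {77, 78, 79}}; |τ_{X×Y}| = 6.

Enumerate products U × V with U ∈ τ_X, V ∈ τ_Y (deduplicated):
  ∅ × ∅ = {} (∅)
  {p2, p3} × {78, 79} = {(p2,78), (p2,79), (p3,78), (p3,79)}
  {p1, p2, p3} × {78, 79} = {(p1,78), (p1,79), (p2,78), (p2,79), (p3,78), (p3,79)}
  {p2, p3} × {77, 78, 79} = {(p2,77), (p2,78), (p2,79), (p3,77), (p3,78), (p3,79)}
  {p1, p2, p3} × {77, 78, 79} = {(p1,77), (p1,78), (p1,79), (p2,77), (p2,78), (p2,79), (p3,77), (p3,78), (p3,79)}
These 5 distinct sets form the basis B.
Close under arbitrary unions to get τ_{X×Y}; counting gives |τ_{X×Y}| = 6.


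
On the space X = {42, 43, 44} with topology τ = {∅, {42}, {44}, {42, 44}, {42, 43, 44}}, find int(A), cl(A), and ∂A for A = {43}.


int(A) = ∅, cl(A) = {43}, ∂A = {43}.

Closed sets in (X, τ) are complements of opens:
  closed(X, τ) = {∅, {43}, {42, 43}, {43, 44}, {42, 43, 44}}.
int(A) = ⋃ {U ∈ τ : U ⊆ A}. Opens contained in A: ∅.
Taking the union of these: int(A) = ∅.
cl(A) = ⋂ {C closed : A ⊆ C}. Closed sets containing A: {43}, {42, 43}, {43, 44}, {42, 43, 44}.
Intersecting these: cl(A) = {43}.
∂A = cl(A) ∖ int(A) = {43} ∖ ∅ = {43}.


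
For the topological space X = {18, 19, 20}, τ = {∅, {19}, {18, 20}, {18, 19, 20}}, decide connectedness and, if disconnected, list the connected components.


(X, τ) is disconnected; components = [{19}, {18, 20}].

Find clopen sets (U ∈ τ with X ∖ U ∈ τ):
  U = ∅, X ∖ U = {18, 19, 20} — both open, so U is clopen.
  U = {19}, X ∖ U = {18, 20} — both open, so U is clopen.
  U = {18, 20}, X ∖ U = {19} — both open, so U is clopen.
  U = {18, 19, 20}, X ∖ U = ∅ — both open, so U is clopen.
Nontrivial clopen(s) exist: e.g. {18, 20}. So (X, τ) is disconnected.
Compute connected components by grouping points that agree on all clopens:
  component: {19}
  component: {18, 20}


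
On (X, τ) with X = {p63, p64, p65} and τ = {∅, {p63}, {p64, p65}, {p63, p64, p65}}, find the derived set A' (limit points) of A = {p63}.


A' = ∅

For each x ∈ X, list the open sets U ∈ τ with x ∈ U, then check whether U ∩ (A ∖ {x}) ≠ ∅ for every such U.
  x = p63: open {p63} ∋ x has {p63} ∩ (A ∖ {p63}) = ∅, so x is NOT a limit point.
  x = p64: open {p64, p65} ∋ x has {p64, p65} ∩ (A ∖ {p64}) = ∅, so x is NOT a limit point.
  x = p65: open {p64, p65} ∋ x has {p64, p65} ∩ (A ∖ {p65}) = ∅, so x is NOT a limit point.
Collecting: A' = ∅.


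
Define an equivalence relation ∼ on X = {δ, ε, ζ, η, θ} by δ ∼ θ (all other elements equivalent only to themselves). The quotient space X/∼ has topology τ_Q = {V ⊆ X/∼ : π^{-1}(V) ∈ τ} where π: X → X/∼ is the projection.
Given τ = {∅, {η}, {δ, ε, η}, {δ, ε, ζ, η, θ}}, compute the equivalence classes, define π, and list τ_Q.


X/∼ = {[δ=θ], [ε], [ζ], [η]}; |τ_Q| = 3.

Equivalence classes: [δ=θ], [ε], [ζ], [η].
Quotient map π: X → X/∼ sends δ ↦ [δ=θ], ε ↦ [ε], ζ ↦ [ζ], η ↦ [η], θ ↦ [δ=θ].
For each subset V ⊆ X/∼, compute π^{-1}(V) ⊆ X and check whether π^{-1}(V) ∈ τ. V is open in τ_Q iff π^{-1}(V) ∈ τ.
  V = {}: π^{-1}(V) = ∅ ∈ τ ✓.
  V = {[δ=θ]}: π^{-1}(V) = {δ, θ} ∉ τ ✗.
  V = {[ε]}: π^{-1}(V) = {ε} ∉ τ ✗.
  V = {[δ=θ], [ε]}: π^{-1}(V) = {δ, ε, θ} ∉ τ ✗.
  V = {[ζ]}: π^{-1}(V) = {ζ} ∉ τ ✗.
  V = {[δ=θ], [ζ]}: π^{-1}(V) = {δ, ζ, θ} ∉ τ ✗.
  V = {[ε], [ζ]}: π^{-1}(V) = {ε, ζ} ∉ τ ✗.
  V = {[δ=θ], [ε], [ζ]}: π^{-1}(V) = {δ, ε, ζ, θ} ∉ τ ✗.
  V = {[η]}: π^{-1}(V) = {η} ∈ τ ✓.
  V = {[δ=θ], [η]}: π^{-1}(V) = {δ, η, θ} ∉ τ ✗.
  V = {[ε], [η]}: π^{-1}(V) = {ε, η} ∉ τ ✗.
  V = {[δ=θ], [ε], [η]}: π^{-1}(V) = {δ, ε, η, θ} ∉ τ ✗.
  V = {[ζ], [η]}: π^{-1}(V) = {ζ, η} ∉ τ ✗.
  V = {[δ=θ], [ζ], [η]}: π^{-1}(V) = {δ, ζ, η, θ} ∉ τ ✗.
  V = {[ε], [ζ], [η]}: π^{-1}(V) = {ε, ζ, η} ∉ τ ✗.
  V = {[δ=θ], [ε], [ζ], [η]}: π^{-1}(V) = {δ, ε, ζ, η, θ} ∈ τ ✓.
Open sets in the quotient: τ_Q = {{}, {[η]}, {[δ=θ], [ε], [ζ], [η]}} (3 elements).


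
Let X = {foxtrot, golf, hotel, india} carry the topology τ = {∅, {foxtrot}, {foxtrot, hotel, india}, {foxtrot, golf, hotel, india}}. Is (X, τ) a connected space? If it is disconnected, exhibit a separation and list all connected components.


(X, τ) is connected.

Find clopen sets (U ∈ τ with X ∖ U ∈ τ):
  U = ∅, X ∖ U = {foxtrot, golf, hotel, india} — both open, so U is clopen.
  U = {foxtrot, golf, hotel, india}, X ∖ U = ∅ — both open, so U is clopen.
Only trivial clopens (∅ and X) exist, so (X, τ) is connected.
Compute connected components by grouping points that agree on all clopens:
  component: {foxtrot, golf, hotel, india}


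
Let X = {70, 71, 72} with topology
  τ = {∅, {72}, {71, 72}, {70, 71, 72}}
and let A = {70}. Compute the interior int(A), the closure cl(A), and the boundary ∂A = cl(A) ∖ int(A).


int(A) = ∅, cl(A) = {70}, ∂A = {70}.

Closed sets in (X, τ) are complements of opens:
  closed(X, τ) = {∅, {70}, {70, 71}, {70, 71, 72}}.
int(A) = ⋃ {U ∈ τ : U ⊆ A}. Opens contained in A: ∅.
Taking the union of these: int(A) = ∅.
cl(A) = ⋂ {C closed : A ⊆ C}. Closed sets containing A: {70}, {70, 71}, {70, 71, 72}.
Intersecting these: cl(A) = {70}.
∂A = cl(A) ∖ int(A) = {70} ∖ ∅ = {70}.


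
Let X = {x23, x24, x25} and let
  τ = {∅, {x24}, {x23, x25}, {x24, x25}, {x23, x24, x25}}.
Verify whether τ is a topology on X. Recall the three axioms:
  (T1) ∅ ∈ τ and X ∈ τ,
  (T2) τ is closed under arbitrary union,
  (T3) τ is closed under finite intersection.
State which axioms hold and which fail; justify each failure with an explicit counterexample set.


τ is NOT a topology on X.

Axiom (T1): ∅ ∈ τ? Yes; X ∈ τ? Yes.
Axiom (T2/T3): check pairwise unions and intersections of members of τ.
Counterexample for (T3): {x23, x25} ∩ {x24, x25} = {x25} ∉ τ. Therefore τ is NOT a topology.


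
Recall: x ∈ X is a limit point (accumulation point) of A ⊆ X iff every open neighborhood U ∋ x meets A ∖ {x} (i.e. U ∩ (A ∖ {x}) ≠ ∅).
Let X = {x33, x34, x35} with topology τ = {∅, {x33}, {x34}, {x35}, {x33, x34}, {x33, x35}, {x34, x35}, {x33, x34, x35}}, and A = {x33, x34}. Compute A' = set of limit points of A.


A' = ∅

For each x ∈ X, list the open sets U ∈ τ with x ∈ U, then check whether U ∩ (A ∖ {x}) ≠ ∅ for every such U.
  x = x33: open {x33} ∋ x has {x33} ∩ (A ∖ {x33}) = ∅, so x is NOT a limit point.
  x = x34: open {x34} ∋ x has {x34} ∩ (A ∖ {x34}) = ∅, so x is NOT a limit point.
  x = x35: open {x35} ∋ x has {x35} ∩ (A ∖ {x35}) = ∅, so x is NOT a limit point.
Collecting: A' = ∅.
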